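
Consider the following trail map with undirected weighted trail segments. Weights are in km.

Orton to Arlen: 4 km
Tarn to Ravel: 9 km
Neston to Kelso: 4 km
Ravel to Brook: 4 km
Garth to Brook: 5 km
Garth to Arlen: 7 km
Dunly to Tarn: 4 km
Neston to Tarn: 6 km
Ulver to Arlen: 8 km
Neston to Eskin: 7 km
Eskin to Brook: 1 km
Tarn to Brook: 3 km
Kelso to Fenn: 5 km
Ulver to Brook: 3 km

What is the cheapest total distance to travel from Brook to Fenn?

17 km

Running Dijkstra from Brook:
Brook: 0
Eskin: 1  (via Brook)
Tarn: 3  (via Brook)
Ulver: 3  (via Brook)
Ravel: 4  (via Brook)
Garth: 5  (via Brook)
Dunly: 7  (via Tarn)
Neston: 8  (via Eskin)
Arlen: 11  (via Ulver)
Kelso: 12  (via Neston)
Orton: 15  (via Arlen)
Fenn: 17  (via Kelso)
Shortest route: Brook → Eskin → Neston → Kelso → Fenn = 17 km.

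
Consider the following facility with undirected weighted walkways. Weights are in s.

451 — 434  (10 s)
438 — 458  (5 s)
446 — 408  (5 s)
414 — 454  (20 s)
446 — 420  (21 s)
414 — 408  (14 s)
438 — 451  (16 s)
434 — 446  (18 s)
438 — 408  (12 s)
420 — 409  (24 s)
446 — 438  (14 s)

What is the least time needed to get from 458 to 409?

Running Dijkstra from 458:
458: 0
438: 5  (via 458)
408: 17  (via 438)
446: 19  (via 438)
451: 21  (via 438)
434: 31  (via 451)
414: 31  (via 408)
420: 40  (via 446)
454: 51  (via 414)
409: 64  (via 420)
Shortest route: 458 → 438 → 446 → 420 → 409 = 64 s.

64 s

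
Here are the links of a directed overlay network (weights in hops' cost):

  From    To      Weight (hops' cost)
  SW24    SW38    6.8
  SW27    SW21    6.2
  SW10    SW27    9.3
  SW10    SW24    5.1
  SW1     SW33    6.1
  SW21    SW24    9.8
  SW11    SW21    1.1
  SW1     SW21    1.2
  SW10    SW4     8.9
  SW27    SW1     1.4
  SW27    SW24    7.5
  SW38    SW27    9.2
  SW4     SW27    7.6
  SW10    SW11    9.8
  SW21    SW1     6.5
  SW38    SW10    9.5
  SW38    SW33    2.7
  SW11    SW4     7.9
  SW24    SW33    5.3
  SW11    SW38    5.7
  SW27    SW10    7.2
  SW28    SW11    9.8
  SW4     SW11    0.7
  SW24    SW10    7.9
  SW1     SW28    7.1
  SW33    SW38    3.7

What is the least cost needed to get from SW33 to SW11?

22.8 hops' cost

Running Dijkstra from SW33:
SW33: 0
SW38: 3.7  (via SW33)
SW27: 12.9  (via SW38)
SW10: 13.2  (via SW38)
SW1: 14.3  (via SW27)
SW21: 15.5  (via SW1)
SW24: 18.3  (via SW10)
SW28: 21.4  (via SW1)
SW4: 22.1  (via SW10)
SW11: 22.8  (via SW4)
Shortest route: SW33–SW38–SW10–SW4–SW11 = 22.8 hops' cost.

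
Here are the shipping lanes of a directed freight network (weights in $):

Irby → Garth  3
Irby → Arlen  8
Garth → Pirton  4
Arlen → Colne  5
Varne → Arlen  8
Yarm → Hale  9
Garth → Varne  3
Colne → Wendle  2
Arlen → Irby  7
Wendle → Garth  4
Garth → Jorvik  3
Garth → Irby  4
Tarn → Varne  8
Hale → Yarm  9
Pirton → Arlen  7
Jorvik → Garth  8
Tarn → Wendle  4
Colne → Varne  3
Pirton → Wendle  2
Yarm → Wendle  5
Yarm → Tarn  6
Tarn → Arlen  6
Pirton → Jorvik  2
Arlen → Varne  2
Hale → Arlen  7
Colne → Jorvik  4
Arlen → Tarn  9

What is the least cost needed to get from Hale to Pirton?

Compare a few routes:
Hale–Arlen–Colne–Wendle–Garth–Pirton: 7+5+2+4+4 = 22
Hale–Arlen–Irby–Garth–Pirton: 7+7+3+4 = 21
The minimum is $21 via Hale–Arlen–Irby–Garth–Pirton.

$21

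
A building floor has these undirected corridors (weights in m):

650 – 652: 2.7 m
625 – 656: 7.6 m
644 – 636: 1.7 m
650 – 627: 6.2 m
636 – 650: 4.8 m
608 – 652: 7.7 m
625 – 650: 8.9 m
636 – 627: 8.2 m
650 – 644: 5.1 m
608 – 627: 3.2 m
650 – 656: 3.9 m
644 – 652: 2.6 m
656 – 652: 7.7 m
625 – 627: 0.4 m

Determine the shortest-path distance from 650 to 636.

4.8 m

Compare a few routes:
650 - 644 - 636: 5.1+1.7 = 6.8
650 - 636: 4.8 = 4.8
The minimum is 4.8 m via 650 - 636.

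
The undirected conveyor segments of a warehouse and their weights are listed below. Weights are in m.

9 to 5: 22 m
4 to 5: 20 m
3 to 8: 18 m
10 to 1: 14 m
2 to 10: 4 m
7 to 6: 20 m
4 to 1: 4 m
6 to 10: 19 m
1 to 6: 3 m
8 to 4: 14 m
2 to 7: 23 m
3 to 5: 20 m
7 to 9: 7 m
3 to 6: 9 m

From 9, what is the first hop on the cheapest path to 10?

Candidate routes:
9 → 7 → 6 → 10: 7+20+19 = 46
9 → 7 → 6 → 1 → 10: 7+20+3+14 = 44
9 → 7 → 2 → 10: 7+23+4 = 34
The minimum is 34 m via 9 → 7 → 2 → 10.
So from 9 the first move is to 7.

7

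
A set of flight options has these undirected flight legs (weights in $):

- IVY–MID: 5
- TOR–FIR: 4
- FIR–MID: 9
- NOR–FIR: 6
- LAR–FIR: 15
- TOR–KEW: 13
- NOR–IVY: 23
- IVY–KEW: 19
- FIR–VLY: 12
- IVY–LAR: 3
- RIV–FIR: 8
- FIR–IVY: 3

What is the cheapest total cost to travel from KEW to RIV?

Running Dijkstra from KEW:
KEW: 0
TOR: 13  (via KEW)
FIR: 17  (via TOR)
IVY: 19  (via KEW)
LAR: 22  (via IVY)
NOR: 23  (via FIR)
MID: 24  (via IVY)
RIV: 25  (via FIR)
Shortest route: KEW → TOR → FIR → RIV = $25.

$25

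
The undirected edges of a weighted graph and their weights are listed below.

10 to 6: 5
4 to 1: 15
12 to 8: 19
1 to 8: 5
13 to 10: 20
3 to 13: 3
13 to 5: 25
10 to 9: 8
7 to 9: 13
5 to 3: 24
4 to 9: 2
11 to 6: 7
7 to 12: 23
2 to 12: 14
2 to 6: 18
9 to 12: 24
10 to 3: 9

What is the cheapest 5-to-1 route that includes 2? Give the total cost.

94

Best 5 to 2: 5–3–10–6–2 costing 56
Shortest 2→1: 2–12–8–1 = 38
Total via 2: 56 + 38 = 94.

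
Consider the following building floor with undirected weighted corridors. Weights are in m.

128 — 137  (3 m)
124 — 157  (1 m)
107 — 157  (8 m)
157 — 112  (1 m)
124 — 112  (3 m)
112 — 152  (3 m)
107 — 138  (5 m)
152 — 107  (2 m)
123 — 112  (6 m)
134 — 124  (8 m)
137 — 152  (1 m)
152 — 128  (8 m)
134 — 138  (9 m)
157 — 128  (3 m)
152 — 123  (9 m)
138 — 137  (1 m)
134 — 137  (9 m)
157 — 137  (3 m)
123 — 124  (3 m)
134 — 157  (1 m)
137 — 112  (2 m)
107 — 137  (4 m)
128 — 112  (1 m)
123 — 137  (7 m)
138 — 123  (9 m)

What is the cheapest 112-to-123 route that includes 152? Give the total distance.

Shortest 112→152: 112 → 152 = 3
Shortest 152→123: 152 → 137 → 123 = 8
Total via 152: 3 + 8 = 11 m.

11 m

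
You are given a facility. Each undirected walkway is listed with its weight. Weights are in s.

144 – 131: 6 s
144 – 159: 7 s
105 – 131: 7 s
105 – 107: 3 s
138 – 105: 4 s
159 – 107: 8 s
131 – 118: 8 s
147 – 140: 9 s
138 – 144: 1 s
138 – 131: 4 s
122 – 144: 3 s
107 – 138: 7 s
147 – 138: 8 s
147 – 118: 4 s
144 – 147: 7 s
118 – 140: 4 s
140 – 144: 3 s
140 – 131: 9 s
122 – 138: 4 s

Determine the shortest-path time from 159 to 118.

Candidate routes:
159 - 144 - 147 - 118: 7+7+4 = 18
159 - 144 - 140 - 118: 7+3+4 = 14
159 - 144 - 138 - 147 - 118: 7+1+8+4 = 20
The minimum is 14 s via 159 - 144 - 140 - 118.

14 s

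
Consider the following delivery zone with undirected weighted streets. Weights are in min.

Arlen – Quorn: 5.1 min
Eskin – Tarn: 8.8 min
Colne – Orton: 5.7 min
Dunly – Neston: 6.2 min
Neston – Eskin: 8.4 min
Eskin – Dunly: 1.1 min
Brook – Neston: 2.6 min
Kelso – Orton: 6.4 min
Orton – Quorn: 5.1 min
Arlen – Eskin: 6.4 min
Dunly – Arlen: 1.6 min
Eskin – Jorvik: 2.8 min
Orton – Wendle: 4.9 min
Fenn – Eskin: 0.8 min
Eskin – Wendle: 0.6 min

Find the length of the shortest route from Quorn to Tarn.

16.6 min

Candidate routes:
Quorn → Arlen → Dunly → Neston → Eskin → Tarn: 5.1+1.6+6.2+8.4+8.8 = 30.1
Quorn → Arlen → Eskin → Tarn: 5.1+6.4+8.8 = 20.3
Quorn → Arlen → Dunly → Eskin → Tarn: 5.1+1.6+1.1+8.8 = 16.6
Quorn → Orton → Wendle → Eskin → Tarn: 5.1+4.9+0.6+8.8 = 19.4
Cheapest is Quorn → Arlen → Dunly → Eskin → Tarn at 16.6 min.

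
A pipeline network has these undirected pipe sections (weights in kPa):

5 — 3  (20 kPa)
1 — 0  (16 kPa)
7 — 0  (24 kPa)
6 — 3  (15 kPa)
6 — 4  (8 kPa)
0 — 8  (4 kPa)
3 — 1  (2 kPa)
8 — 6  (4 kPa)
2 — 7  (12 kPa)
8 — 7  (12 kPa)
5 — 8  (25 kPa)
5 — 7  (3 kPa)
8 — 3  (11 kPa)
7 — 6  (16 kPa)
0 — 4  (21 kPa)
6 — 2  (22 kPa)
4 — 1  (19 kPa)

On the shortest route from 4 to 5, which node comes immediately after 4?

6

Compare a few routes:
4 - 1 - 3 - 5: 19+2+20 = 41
4 - 6 - 8 - 5: 8+4+25 = 37
4 - 6 - 7 - 5: 8+16+3 = 27
4 - 0 - 8 - 7 - 5: 21+4+12+3 = 40
Cheapest is 4 - 6 - 7 - 5 at 27 kPa.
So from 4 the first move is to 6.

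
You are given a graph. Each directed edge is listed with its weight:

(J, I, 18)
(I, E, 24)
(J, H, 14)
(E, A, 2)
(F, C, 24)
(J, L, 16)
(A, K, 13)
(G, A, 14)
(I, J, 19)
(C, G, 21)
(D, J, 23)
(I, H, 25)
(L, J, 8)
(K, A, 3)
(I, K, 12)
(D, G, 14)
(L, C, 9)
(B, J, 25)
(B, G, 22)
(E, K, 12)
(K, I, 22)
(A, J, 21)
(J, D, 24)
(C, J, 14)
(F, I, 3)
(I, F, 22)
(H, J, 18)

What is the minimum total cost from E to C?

Enumerating some paths:
E–A–J–L–C: 2+21+16+9 = 48
E–K–I–J–L–C: 12+22+19+16+9 = 78
E–K–A–J–L–C: 12+3+21+16+9 = 61
The minimum is 48 via E–A–J–L–C.

48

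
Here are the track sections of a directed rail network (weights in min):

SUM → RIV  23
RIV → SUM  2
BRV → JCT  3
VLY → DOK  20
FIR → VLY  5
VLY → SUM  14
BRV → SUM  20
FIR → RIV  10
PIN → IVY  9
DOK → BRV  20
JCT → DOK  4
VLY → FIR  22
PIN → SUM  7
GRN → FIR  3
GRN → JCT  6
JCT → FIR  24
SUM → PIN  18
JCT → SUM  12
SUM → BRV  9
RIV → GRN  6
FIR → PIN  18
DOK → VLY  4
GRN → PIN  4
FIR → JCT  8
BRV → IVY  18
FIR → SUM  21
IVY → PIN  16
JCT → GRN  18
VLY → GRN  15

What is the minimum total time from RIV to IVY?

19 min

Candidate routes:
RIV → SUM → PIN → IVY: 2+18+9 = 29
RIV → GRN → PIN → IVY: 6+4+9 = 19
RIV → SUM → BRV → IVY: 2+9+18 = 29
The minimum is 19 min via RIV → GRN → PIN → IVY.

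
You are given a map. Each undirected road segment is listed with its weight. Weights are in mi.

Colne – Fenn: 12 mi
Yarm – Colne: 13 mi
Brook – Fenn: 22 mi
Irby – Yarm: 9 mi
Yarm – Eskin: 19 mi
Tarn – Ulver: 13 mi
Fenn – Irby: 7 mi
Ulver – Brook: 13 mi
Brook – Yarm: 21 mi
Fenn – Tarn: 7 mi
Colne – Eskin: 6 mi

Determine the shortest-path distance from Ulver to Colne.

Candidate routes:
Ulver → Brook → Yarm → Colne: 13+21+13 = 47
Ulver → Tarn → Fenn → Colne: 13+7+12 = 32
Ulver → Brook → Fenn → Colne: 13+22+12 = 47
The minimum is 32 mi via Ulver → Tarn → Fenn → Colne.

32 mi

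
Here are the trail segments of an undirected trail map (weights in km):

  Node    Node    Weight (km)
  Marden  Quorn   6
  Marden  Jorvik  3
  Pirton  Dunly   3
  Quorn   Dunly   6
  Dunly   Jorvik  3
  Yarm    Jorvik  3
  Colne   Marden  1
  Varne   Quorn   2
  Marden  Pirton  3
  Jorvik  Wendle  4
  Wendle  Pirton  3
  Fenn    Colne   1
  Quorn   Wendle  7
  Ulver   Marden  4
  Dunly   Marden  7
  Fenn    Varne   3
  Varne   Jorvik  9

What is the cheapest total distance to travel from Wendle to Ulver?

Enumerating some paths:
Wendle - Jorvik - Marden - Ulver: 4+3+4 = 11
Wendle - Pirton - Dunly - Jorvik - Marden - Ulver: 3+3+3+3+4 = 16
Wendle - Pirton - Marden - Ulver: 3+3+4 = 10
Cheapest is Wendle - Pirton - Marden - Ulver at 10 km.

10 km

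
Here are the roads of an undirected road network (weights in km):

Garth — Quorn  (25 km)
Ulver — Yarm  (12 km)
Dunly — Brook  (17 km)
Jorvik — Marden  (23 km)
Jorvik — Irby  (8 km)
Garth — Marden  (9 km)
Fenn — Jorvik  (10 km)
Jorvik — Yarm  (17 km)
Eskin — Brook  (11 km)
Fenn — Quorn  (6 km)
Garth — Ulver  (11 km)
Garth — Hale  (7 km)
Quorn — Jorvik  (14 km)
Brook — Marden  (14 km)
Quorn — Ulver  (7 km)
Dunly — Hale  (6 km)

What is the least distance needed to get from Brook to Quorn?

Settle nodes by increasing distance from Brook:
Brook: 0
Eskin: 11  (via Brook)
Marden: 14  (via Brook)
Dunly: 17  (via Brook)
Hale: 23  (via Dunly)
Garth: 23  (via Marden)
Ulver: 34  (via Garth)
Jorvik: 37  (via Marden)
Quorn: 41  (via Ulver)
Shortest route: Brook → Marden → Garth → Ulver → Quorn = 41 km.

41 km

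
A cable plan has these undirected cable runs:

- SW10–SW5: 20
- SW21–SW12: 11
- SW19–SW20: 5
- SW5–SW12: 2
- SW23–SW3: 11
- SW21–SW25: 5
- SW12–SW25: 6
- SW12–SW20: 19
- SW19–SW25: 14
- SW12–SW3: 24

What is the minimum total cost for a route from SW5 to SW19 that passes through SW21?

Shortest SW5→SW21: SW5–SW12–SW21 = 13
Best SW21 to SW19: SW21–SW25–SW19 costing 19
Total via SW21: 13 + 19 = 32.

32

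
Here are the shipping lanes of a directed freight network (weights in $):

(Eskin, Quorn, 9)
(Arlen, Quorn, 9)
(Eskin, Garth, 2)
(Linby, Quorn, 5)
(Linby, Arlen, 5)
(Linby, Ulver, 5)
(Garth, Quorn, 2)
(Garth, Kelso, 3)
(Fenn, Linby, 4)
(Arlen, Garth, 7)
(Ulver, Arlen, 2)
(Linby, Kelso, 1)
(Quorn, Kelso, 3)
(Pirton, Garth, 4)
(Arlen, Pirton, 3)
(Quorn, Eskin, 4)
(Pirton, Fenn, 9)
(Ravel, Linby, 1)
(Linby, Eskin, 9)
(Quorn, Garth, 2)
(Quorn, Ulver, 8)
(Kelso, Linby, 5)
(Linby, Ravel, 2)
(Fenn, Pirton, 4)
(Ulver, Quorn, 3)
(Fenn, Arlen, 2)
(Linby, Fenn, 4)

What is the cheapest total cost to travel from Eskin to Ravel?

$12

Candidate routes:
Eskin - Garth - Kelso - Linby - Ravel: 2+3+5+2 = 12
Eskin - Garth - Quorn - Kelso - Linby - Ravel: 2+2+3+5+2 = 14
Eskin - Quorn - Kelso - Linby - Ravel: 9+3+5+2 = 19
The minimum is $12 via Eskin - Garth - Kelso - Linby - Ravel.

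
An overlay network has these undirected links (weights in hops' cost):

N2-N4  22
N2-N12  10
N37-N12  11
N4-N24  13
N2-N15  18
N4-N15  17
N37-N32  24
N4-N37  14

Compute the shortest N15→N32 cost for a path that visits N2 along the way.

Shortest N15→N2: N15–N2 = 18
Shortest N2→N32: N2–N12–N37–N32 = 45
Total via N2: 18 + 45 = 63 hops' cost.

63 hops' cost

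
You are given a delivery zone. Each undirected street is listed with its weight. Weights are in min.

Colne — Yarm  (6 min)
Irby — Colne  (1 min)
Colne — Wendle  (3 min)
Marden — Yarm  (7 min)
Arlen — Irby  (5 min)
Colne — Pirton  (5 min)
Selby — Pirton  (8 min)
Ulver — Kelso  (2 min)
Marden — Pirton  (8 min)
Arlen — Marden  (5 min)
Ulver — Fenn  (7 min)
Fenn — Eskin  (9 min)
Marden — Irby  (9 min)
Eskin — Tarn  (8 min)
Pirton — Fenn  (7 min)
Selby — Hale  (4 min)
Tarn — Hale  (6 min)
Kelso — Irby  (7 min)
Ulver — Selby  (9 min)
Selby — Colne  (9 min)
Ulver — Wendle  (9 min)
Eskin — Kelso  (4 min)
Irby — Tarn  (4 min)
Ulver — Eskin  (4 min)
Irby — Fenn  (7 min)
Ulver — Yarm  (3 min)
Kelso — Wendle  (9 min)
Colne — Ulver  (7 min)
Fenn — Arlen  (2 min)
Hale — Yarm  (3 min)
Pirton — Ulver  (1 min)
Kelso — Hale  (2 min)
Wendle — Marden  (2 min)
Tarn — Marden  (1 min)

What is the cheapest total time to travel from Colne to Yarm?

Settle nodes by increasing distance from Colne:
Colne: 0
Irby: 1  (via Colne)
Wendle: 3  (via Colne)
Tarn: 5  (via Irby)
Marden: 5  (via Wendle)
Pirton: 5  (via Colne)
Arlen: 6  (via Irby)
Ulver: 6  (via Pirton)
Yarm: 6  (via Colne)
Shortest route: Colne–Yarm = 6 min.

6 min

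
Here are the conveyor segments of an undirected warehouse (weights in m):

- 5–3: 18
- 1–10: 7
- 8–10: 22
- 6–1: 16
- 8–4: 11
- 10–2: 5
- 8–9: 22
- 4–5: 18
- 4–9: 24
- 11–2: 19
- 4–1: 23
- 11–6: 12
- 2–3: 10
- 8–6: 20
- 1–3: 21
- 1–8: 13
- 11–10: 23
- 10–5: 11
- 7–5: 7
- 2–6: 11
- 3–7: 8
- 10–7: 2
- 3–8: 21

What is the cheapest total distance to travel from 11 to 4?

Enumerating some paths:
11 → 10 → 7 → 5 → 4: 23+2+7+18 = 50
11 → 6 → 1 → 4: 12+16+23 = 51
11 → 6 → 8 → 4: 12+20+11 = 43
11 → 2 → 10 → 7 → 5 → 4: 19+5+2+7+18 = 51
Cheapest is 11 → 6 → 8 → 4 at 43 m.

43 m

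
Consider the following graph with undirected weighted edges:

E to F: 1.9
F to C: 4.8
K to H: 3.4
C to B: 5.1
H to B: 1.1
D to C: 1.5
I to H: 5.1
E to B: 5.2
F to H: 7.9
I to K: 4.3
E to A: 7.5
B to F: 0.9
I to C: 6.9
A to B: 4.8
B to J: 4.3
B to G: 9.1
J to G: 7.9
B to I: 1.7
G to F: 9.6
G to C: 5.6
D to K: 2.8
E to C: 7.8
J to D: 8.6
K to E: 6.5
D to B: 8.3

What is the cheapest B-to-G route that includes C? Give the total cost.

Best B to C: B–C costing 5.1
Shortest C→G: C–G = 5.6
Total via C: 5.1 + 5.6 = 10.7.

10.7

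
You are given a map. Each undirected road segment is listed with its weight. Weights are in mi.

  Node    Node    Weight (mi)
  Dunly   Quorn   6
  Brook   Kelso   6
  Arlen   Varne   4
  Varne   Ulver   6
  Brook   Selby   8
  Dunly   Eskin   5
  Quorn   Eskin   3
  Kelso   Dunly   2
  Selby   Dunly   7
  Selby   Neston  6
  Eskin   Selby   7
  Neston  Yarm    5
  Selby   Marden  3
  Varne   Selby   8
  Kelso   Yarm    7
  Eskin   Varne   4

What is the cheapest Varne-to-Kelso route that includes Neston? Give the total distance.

Best Varne to Neston: Varne → Selby → Neston costing 14
Shortest Neston→Kelso: Neston → Yarm → Kelso = 12
Total via Neston: 14 + 12 = 26 mi.

26 mi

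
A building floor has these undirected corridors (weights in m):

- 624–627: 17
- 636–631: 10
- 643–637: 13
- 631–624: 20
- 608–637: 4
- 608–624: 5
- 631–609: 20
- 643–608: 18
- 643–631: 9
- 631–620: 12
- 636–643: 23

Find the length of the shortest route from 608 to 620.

Compare a few routes:
608 → 637 → 643 → 631 → 620: 4+13+9+12 = 38
608 → 624 → 631 → 620: 5+20+12 = 37
608 → 643 → 631 → 620: 18+9+12 = 39
The minimum is 37 m via 608 → 624 → 631 → 620.

37 m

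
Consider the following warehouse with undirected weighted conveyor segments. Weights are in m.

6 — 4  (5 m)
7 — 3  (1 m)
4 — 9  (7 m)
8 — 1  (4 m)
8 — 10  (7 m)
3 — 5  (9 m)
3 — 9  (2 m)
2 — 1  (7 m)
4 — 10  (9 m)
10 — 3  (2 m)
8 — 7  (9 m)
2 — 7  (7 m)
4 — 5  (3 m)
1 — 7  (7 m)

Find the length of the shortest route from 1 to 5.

Running Dijkstra from 1:
1: 0
8: 4  (via 1)
2: 7  (via 1)
7: 7  (via 1)
3: 8  (via 7)
9: 10  (via 3)
10: 10  (via 3)
4: 17  (via 9)
5: 17  (via 3)
Shortest route: 1–7–3–5 = 17 m.

17 m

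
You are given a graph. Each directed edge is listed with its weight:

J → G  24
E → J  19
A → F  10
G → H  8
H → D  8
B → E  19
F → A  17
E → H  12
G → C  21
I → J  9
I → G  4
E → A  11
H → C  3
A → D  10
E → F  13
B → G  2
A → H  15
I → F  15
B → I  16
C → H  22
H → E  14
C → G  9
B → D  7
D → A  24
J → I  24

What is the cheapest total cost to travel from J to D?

40

Compare a few routes:
J → I → G → H → D: 24+4+8+8 = 44
J → G → H → D: 24+8+8 = 40
The minimum is 40 via J → G → H → D.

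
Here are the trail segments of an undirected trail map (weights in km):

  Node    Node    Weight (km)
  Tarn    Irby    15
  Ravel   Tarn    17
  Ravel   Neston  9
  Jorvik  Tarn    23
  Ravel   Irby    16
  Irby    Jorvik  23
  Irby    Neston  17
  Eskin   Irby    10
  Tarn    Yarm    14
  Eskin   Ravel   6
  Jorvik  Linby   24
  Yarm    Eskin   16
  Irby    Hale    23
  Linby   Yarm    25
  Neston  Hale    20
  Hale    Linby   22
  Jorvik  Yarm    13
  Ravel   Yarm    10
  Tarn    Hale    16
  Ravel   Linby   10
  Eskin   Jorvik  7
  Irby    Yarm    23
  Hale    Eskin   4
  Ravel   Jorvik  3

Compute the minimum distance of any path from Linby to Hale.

Candidate routes:
Linby → Ravel → Jorvik → Eskin → Hale: 10+3+7+4 = 24
Linby → Ravel → Eskin → Hale: 10+6+4 = 20
Linby → Hale: 22 = 22
The minimum is 20 km via Linby → Ravel → Eskin → Hale.

20 km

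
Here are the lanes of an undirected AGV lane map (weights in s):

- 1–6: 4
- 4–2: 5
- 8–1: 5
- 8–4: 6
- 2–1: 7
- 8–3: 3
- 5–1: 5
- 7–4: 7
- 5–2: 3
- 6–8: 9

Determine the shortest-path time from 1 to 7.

18 s

Shortest distances from 1:
1: 0
6: 4  (via 1)
5: 5  (via 1)
8: 5  (via 1)
2: 7  (via 1)
3: 8  (via 8)
4: 11  (via 8)
7: 18  (via 4)
Shortest route: 1–8–4–7 = 18 s.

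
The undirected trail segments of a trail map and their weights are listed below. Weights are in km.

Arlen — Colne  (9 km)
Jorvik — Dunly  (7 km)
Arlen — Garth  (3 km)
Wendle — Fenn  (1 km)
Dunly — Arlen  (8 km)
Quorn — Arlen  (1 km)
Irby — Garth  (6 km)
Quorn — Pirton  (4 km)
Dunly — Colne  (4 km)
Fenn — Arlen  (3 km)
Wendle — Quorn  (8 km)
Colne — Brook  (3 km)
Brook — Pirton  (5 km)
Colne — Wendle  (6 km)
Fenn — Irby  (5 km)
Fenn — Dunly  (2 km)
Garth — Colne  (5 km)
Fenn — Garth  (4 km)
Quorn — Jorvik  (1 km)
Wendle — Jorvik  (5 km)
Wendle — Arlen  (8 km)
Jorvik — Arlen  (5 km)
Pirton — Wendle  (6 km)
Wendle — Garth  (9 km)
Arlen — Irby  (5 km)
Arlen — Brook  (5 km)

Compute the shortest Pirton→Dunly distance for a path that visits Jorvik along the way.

12 km

Shortest Pirton→Jorvik: Pirton → Quorn → Jorvik = 5
Best Jorvik to Dunly: Jorvik → Dunly costing 7
Total via Jorvik: 5 + 7 = 12 km.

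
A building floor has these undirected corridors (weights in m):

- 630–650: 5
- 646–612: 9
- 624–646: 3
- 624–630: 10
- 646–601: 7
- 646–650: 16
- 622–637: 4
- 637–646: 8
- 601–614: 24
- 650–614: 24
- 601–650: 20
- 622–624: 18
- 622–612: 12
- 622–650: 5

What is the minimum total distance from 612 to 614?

40 m

Candidate routes:
612 → 622 → 650 → 614: 12+5+24 = 41
612 → 646 → 601 → 614: 9+7+24 = 40
Cheapest is 612 → 646 → 601 → 614 at 40 m.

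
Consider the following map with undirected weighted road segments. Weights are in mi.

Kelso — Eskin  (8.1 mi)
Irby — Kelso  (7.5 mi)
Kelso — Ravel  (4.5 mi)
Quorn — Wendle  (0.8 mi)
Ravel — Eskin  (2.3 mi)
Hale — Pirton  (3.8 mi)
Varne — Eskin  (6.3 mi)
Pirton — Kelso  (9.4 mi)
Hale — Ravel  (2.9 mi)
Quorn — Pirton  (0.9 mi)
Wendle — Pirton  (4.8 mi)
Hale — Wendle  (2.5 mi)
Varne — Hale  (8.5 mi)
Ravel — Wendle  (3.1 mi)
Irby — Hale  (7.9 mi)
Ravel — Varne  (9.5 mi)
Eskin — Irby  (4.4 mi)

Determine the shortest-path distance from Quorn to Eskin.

Candidate routes:
Quorn → Wendle → Ravel → Eskin: 0.8+3.1+2.3 = 6.2
Quorn → Wendle → Hale → Ravel → Eskin: 0.8+2.5+2.9+2.3 = 8.5
Cheapest is Quorn → Wendle → Ravel → Eskin at 6.2 mi.

6.2 mi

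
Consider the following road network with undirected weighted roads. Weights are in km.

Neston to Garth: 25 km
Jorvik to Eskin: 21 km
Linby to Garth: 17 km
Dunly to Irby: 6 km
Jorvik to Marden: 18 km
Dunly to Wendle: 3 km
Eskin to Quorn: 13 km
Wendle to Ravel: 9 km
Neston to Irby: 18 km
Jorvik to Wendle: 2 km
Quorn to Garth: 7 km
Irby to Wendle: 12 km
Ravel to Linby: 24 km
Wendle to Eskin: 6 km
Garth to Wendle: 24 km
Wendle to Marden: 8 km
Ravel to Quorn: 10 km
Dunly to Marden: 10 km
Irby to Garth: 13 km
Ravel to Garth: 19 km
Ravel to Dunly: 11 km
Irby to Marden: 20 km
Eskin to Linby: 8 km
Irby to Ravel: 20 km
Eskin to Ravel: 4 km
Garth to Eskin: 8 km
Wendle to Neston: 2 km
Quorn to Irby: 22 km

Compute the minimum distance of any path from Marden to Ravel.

17 km

Running Dijkstra from Marden:
Marden: 0
Wendle: 8  (via Marden)
Neston: 10  (via Wendle)
Jorvik: 10  (via Wendle)
Dunly: 10  (via Marden)
Eskin: 14  (via Wendle)
Irby: 16  (via Dunly)
Ravel: 17  (via Wendle)
Shortest route: Marden–Wendle–Ravel = 17 km.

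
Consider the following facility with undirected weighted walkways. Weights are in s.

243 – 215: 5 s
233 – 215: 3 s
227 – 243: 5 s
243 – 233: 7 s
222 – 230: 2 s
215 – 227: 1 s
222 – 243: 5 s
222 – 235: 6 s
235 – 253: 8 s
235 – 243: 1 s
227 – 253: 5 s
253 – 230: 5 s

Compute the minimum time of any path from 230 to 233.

Candidate routes:
230 - 222 - 243 - 233: 2+5+7 = 14
230 - 222 - 235 - 243 - 233: 2+6+1+7 = 16
230 - 222 - 243 - 215 - 233: 2+5+5+3 = 15
The minimum is 14 s via 230 - 222 - 243 - 233.

14 s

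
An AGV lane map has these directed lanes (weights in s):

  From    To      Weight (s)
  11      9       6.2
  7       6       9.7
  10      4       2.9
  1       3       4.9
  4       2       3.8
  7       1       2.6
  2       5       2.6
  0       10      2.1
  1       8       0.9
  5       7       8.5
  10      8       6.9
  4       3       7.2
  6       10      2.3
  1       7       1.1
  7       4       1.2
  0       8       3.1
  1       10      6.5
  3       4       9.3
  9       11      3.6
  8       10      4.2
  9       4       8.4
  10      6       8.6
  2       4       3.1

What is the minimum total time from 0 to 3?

Candidate routes:
0–10–4–3: 2.1+2.9+7.2 = 12.2
0–8–10–4–3: 3.1+4.2+2.9+7.2 = 17.4
The minimum is 12.2 s via 0–10–4–3.

12.2 s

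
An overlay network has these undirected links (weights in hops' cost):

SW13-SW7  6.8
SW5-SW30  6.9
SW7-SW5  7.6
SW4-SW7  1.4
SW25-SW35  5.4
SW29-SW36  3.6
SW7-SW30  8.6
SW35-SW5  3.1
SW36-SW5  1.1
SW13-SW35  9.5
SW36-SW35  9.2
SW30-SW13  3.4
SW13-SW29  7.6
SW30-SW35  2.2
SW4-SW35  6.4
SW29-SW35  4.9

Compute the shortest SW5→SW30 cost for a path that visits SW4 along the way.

17.6 hops' cost

Best SW5 to SW4: SW5 → SW7 → SW4 costing 9
Best SW4 to SW30: SW4 → SW35 → SW30 costing 8.6
Total via SW4: 9 + 8.6 = 17.6 hops' cost.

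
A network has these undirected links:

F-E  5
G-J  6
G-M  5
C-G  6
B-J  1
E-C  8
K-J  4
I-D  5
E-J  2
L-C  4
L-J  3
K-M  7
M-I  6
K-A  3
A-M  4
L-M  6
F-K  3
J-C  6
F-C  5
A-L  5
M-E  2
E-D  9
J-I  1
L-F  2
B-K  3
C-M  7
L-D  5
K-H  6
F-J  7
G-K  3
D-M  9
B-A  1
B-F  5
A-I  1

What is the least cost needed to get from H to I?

10

Enumerating some paths:
H - K - B - A - I: 6+3+1+1 = 11
H - K - J - I: 6+4+1 = 11
H - K - A - I: 6+3+1 = 10
H - K - B - J - I: 6+3+1+1 = 11
Cheapest is H - K - A - I at 10.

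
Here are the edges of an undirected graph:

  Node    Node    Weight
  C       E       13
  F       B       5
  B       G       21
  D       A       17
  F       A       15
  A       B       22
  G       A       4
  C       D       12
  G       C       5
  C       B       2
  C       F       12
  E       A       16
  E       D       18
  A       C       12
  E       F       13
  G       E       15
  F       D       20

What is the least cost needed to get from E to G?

15

Candidate routes:
E - G: 15 = 15
E - A - G: 16+4 = 20
E - C - G: 13+5 = 18
Cheapest is E - G at 15.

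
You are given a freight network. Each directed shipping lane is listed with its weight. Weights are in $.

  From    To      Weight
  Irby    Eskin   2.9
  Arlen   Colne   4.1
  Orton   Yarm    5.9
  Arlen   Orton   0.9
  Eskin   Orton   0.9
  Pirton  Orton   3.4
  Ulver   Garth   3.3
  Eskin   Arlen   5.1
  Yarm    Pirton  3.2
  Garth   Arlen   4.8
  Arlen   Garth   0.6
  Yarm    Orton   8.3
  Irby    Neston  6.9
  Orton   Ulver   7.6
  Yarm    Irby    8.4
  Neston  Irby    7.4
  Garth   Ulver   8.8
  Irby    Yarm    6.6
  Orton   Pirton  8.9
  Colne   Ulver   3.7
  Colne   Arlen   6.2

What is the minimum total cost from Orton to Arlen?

$15.7

Compare a few routes:
Orton - Ulver - Garth - Arlen: 7.6+3.3+4.8 = 15.7
Orton - Yarm - Irby - Eskin - Arlen: 5.9+8.4+2.9+5.1 = 22.3
Cheapest is Orton - Ulver - Garth - Arlen at $15.7.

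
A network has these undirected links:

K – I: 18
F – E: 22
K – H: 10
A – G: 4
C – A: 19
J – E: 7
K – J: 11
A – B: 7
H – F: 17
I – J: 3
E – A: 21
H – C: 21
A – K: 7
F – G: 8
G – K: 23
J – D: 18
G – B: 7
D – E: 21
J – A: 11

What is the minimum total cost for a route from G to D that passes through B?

43

Shortest G→B: G → B = 7
Best B to D: B → A → J → D costing 36
Total via B: 7 + 36 = 43.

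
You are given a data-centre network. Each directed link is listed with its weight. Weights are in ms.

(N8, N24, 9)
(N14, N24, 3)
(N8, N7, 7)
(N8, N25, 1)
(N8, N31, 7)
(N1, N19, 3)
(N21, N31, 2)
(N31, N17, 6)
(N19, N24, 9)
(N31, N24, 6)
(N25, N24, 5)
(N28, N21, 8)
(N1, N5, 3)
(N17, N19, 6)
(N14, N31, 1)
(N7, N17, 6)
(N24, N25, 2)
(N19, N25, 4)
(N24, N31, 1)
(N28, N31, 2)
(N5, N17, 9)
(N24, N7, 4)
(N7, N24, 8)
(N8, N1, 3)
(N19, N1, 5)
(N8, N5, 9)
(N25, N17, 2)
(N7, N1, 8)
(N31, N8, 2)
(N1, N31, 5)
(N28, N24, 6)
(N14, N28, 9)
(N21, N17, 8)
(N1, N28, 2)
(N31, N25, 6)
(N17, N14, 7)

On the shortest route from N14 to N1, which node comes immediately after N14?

N31

Candidate routes:
N14 - N31 - N8 - N1: 1+2+3 = 6
N14 - N24 - N31 - N8 - N1: 3+1+2+3 = 9
N14 - N24 - N7 - N1: 3+4+8 = 15
The minimum is 6 ms via N14 - N31 - N8 - N1.
So from N14 the first move is to N31.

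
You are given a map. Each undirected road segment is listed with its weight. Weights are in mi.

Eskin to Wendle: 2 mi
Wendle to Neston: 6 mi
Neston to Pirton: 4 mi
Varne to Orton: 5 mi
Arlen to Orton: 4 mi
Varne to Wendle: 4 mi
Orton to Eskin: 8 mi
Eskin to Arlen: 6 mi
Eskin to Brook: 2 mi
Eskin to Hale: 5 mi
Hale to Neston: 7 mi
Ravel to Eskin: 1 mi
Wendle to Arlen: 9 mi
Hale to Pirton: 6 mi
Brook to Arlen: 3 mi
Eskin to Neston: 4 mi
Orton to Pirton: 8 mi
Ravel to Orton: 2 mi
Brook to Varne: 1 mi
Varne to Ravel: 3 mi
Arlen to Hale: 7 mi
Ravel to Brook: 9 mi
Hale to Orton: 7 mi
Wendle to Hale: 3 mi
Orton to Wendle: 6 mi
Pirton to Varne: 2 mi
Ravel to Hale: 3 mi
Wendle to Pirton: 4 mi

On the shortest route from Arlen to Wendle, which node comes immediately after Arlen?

Brook

Enumerating some paths:
Arlen–Brook–Varne–Wendle: 3+1+4 = 8
Arlen–Brook–Eskin–Wendle: 3+2+2 = 7
Cheapest is Arlen–Brook–Eskin–Wendle at 7 mi.
So from Arlen the first move is to Brook.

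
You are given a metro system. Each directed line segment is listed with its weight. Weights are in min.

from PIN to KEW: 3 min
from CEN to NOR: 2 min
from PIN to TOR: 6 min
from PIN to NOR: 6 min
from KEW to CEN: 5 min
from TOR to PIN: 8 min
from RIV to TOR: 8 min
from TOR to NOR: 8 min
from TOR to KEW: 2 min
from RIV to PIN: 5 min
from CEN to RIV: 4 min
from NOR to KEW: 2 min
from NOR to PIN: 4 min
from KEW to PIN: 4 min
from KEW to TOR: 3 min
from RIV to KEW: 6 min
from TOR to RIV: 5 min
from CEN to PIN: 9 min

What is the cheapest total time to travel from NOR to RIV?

Running Dijkstra from NOR:
NOR: 0
KEW: 2  (via NOR)
PIN: 4  (via NOR)
TOR: 5  (via KEW)
CEN: 7  (via KEW)
RIV: 10  (via TOR)
Shortest route: NOR–KEW–TOR–RIV = 10 min.

10 min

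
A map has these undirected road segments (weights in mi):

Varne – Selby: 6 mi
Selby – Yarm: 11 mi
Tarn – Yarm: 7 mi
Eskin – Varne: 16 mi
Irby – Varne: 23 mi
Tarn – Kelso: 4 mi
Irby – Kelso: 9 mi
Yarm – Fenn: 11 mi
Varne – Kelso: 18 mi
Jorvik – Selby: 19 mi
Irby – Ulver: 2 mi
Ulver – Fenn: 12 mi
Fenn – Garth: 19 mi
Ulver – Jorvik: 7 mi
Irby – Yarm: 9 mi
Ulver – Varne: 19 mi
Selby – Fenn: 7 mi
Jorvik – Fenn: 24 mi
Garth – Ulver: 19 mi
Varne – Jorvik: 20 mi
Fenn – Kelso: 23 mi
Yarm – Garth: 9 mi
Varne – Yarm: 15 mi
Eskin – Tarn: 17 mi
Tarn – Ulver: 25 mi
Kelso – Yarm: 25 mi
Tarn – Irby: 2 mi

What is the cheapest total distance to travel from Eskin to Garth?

Running Dijkstra from Eskin:
Eskin: 0
Varne: 16  (via Eskin)
Tarn: 17  (via Eskin)
Irby: 19  (via Tarn)
Ulver: 21  (via Irby)
Kelso: 21  (via Tarn)
Selby: 22  (via Varne)
Yarm: 24  (via Tarn)
Jorvik: 28  (via Ulver)
Fenn: 29  (via Selby)
Garth: 33  (via Yarm)
Shortest route: Eskin → Tarn → Yarm → Garth = 33 mi.

33 mi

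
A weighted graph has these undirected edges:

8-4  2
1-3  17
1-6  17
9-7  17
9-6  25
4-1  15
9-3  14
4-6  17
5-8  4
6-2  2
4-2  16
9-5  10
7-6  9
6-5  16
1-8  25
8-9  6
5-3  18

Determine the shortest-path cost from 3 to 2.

36

Compare a few routes:
3 - 9 - 8 - 4 - 2: 14+6+2+16 = 38
3 - 1 - 6 - 2: 17+17+2 = 36
Cheapest is 3 - 1 - 6 - 2 at 36.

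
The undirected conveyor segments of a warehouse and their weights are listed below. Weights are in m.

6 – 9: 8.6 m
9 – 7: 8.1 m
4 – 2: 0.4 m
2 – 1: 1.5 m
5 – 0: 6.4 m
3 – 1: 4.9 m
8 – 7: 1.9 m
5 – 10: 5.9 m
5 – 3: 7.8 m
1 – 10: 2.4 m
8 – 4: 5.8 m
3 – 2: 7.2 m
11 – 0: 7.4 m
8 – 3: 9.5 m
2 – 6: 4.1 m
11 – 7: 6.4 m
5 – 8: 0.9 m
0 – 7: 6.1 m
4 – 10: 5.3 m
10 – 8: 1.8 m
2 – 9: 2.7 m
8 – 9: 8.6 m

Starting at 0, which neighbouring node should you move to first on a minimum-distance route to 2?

5

Candidate routes:
0–7–8–10–1–2: 6.1+1.9+1.8+2.4+1.5 = 13.7
0–5–8–4–2: 6.4+0.9+5.8+0.4 = 13.5
0–5–8–10–1–2: 6.4+0.9+1.8+2.4+1.5 = 13
The minimum is 13 m via 0–5–8–10–1–2.
So from 0 the first move is to 5.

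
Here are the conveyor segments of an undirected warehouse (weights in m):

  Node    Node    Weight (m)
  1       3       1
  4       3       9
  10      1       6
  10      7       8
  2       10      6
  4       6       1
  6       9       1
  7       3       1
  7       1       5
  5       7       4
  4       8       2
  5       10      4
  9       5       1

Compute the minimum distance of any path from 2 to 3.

Running Dijkstra from 2:
2: 0
10: 6  (via 2)
5: 10  (via 10)
9: 11  (via 5)
1: 12  (via 10)
6: 12  (via 9)
3: 13  (via 1)
Shortest route: 2 → 10 → 1 → 3 = 13 m.

13 m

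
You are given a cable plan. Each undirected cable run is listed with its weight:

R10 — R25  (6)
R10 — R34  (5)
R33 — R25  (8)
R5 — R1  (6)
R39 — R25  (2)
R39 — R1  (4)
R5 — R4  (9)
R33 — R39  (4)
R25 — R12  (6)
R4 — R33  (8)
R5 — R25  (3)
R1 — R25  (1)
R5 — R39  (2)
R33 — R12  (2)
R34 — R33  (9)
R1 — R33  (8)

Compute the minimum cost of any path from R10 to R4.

Settle nodes by increasing distance from R10:
R10: 0
R34: 5  (via R10)
R25: 6  (via R10)
R1: 7  (via R25)
R39: 8  (via R25)
R5: 9  (via R25)
R12: 12  (via R25)
R33: 12  (via R39)
R4: 18  (via R5)
Shortest route: R10–R25–R5–R4 = 18.

18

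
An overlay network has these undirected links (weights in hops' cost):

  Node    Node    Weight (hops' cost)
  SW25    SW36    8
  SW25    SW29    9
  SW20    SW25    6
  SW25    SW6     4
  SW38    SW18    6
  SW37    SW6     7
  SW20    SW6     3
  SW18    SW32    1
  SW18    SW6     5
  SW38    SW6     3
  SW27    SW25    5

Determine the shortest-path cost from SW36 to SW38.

Shortest distances from SW36:
SW36: 0
SW25: 8  (via SW36)
SW6: 12  (via SW25)
SW27: 13  (via SW25)
SW20: 14  (via SW25)
SW38: 15  (via SW6)
Shortest route: SW36–SW25–SW6–SW38 = 15 hops' cost.

15 hops' cost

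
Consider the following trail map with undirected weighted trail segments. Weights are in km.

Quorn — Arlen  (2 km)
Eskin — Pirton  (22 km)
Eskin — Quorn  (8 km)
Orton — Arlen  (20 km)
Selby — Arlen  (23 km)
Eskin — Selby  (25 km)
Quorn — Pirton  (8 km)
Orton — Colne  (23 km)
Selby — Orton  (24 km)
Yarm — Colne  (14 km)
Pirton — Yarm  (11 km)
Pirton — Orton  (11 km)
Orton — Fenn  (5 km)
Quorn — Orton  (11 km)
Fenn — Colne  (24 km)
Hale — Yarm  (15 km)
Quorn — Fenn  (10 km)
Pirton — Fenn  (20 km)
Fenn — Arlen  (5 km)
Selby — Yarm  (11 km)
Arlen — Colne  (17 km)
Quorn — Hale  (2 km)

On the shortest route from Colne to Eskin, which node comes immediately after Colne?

Compare a few routes:
Colne–Arlen–Quorn–Eskin: 17+2+8 = 27
Colne–Fenn–Arlen–Quorn–Eskin: 24+5+2+8 = 39
Cheapest is Colne–Arlen–Quorn–Eskin at 27 km.
So from Colne the first move is to Arlen.

Arlen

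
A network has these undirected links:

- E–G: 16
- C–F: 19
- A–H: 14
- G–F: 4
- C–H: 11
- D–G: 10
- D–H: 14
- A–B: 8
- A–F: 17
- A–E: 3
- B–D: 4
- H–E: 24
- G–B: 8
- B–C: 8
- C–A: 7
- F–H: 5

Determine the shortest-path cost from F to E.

Candidate routes:
F - G - E: 4+16 = 20
F - G - B - A - E: 4+8+8+3 = 23
F - H - A - E: 5+14+3 = 22
F - H - C - A - E: 5+11+7+3 = 26
The minimum is 20 via F - G - E.

20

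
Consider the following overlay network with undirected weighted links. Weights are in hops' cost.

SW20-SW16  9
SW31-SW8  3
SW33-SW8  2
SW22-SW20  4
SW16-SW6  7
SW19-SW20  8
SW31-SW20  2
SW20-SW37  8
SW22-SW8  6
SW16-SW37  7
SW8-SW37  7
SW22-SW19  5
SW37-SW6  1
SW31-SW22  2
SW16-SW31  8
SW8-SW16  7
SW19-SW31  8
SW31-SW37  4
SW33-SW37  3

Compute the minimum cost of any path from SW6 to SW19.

12 hops' cost

Settle nodes by increasing distance from SW6:
SW6: 0
SW37: 1  (via SW6)
SW33: 4  (via SW37)
SW31: 5  (via SW37)
SW8: 6  (via SW33)
SW16: 7  (via SW6)
SW20: 7  (via SW31)
SW22: 7  (via SW31)
SW19: 12  (via SW22)
Shortest route: SW6–SW37–SW31–SW22–SW19 = 12 hops' cost.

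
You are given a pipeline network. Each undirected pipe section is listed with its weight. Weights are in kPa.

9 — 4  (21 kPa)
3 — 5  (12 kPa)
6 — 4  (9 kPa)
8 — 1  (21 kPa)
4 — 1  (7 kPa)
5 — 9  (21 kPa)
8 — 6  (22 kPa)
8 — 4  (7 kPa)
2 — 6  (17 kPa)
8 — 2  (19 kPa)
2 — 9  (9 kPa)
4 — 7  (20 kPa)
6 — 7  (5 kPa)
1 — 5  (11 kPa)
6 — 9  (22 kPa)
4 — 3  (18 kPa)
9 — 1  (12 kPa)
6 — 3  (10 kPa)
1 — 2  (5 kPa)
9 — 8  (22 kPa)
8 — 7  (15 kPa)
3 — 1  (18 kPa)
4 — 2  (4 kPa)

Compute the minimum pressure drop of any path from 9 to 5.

Settle nodes by increasing distance from 9:
9: 0
2: 9  (via 9)
1: 12  (via 9)
4: 13  (via 2)
8: 20  (via 4)
5: 21  (via 9)
Shortest route: 9–5 = 21 kPa.

21 kPa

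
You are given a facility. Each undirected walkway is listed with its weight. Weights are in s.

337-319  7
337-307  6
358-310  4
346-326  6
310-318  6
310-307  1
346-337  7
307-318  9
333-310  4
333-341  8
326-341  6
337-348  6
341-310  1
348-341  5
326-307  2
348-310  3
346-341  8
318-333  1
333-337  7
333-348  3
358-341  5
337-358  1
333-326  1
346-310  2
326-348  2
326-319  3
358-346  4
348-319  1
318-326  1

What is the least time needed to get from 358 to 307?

Settle nodes by increasing distance from 358:
358: 0
337: 1  (via 358)
310: 4  (via 358)
346: 4  (via 358)
307: 5  (via 310)
Shortest route: 358 → 310 → 307 = 5 s.

5 s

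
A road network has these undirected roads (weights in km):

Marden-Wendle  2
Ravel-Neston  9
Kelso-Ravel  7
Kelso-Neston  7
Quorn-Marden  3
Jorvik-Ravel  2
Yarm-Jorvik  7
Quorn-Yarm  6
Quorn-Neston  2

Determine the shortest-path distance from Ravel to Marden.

Shortest distances from Ravel:
Ravel: 0
Jorvik: 2  (via Ravel)
Kelso: 7  (via Ravel)
Yarm: 9  (via Jorvik)
Neston: 9  (via Ravel)
Quorn: 11  (via Neston)
Marden: 14  (via Quorn)
Shortest route: Ravel → Neston → Quorn → Marden = 14 km.

14 km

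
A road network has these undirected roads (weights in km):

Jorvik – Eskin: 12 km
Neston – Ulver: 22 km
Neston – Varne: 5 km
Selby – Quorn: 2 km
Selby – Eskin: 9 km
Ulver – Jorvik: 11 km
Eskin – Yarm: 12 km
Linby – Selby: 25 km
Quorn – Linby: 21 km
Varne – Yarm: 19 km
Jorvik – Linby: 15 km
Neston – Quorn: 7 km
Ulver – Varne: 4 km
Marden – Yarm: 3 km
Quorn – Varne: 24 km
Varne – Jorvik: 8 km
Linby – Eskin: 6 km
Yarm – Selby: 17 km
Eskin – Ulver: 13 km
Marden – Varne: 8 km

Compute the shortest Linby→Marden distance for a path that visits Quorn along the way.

Shortest Linby→Quorn: Linby → Eskin → Selby → Quorn = 17
Best Quorn to Marden: Quorn → Neston → Varne → Marden costing 20
Total via Quorn: 17 + 20 = 37 km.

37 km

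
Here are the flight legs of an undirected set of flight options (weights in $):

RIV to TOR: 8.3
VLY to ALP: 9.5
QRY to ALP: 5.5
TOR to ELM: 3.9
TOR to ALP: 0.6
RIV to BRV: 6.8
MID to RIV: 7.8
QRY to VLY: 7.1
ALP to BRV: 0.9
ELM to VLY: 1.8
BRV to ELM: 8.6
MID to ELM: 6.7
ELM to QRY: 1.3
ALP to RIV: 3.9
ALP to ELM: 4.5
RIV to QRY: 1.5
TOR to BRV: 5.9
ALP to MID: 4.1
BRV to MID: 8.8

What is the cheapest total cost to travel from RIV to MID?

Settle nodes by increasing distance from RIV:
RIV: 0
QRY: 1.5  (via RIV)
ELM: 2.8  (via QRY)
ALP: 3.9  (via RIV)
TOR: 4.5  (via ALP)
VLY: 4.6  (via ELM)
BRV: 4.8  (via ALP)
MID: 7.8  (via RIV)
Shortest route: RIV–MID = $7.8.

$7.8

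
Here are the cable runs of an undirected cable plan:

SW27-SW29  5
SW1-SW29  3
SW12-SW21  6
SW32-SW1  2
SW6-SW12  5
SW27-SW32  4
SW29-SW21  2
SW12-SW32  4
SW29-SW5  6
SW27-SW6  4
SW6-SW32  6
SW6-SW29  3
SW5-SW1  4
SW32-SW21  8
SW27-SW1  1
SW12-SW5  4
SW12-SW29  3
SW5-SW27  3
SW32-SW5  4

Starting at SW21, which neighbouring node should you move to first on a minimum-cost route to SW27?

Enumerating some paths:
SW21 - SW29 - SW1 - SW27: 2+3+1 = 6
SW21 - SW29 - SW6 - SW27: 2+3+4 = 9
SW21 - SW29 - SW27: 2+5 = 7
The minimum is 6 via SW21 - SW29 - SW1 - SW27.
So from SW21 the first move is to SW29.

SW29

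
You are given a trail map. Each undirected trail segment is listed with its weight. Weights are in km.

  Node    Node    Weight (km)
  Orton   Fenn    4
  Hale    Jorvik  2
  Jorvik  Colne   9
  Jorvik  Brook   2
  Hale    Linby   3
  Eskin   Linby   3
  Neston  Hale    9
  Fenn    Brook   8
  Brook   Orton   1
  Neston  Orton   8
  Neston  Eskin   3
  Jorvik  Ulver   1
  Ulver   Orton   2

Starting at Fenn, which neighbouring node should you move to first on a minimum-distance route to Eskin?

Enumerating some paths:
Fenn–Brook–Orton–Neston–Eskin: 8+1+8+3 = 20
Fenn–Brook–Orton–Ulver–Jorvik–Hale–Linby–Eskin: 8+1+2+1+2+3+3 = 20
Fenn–Brook–Jorvik–Hale–Linby–Eskin: 8+2+2+3+3 = 18
Fenn–Orton–Brook–Jorvik–Hale–Linby–Eskin: 4+1+2+2+3+3 = 15
Cheapest is Fenn–Orton–Brook–Jorvik–Hale–Linby–Eskin at 15 km.
So from Fenn the first move is to Orton.

Orton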